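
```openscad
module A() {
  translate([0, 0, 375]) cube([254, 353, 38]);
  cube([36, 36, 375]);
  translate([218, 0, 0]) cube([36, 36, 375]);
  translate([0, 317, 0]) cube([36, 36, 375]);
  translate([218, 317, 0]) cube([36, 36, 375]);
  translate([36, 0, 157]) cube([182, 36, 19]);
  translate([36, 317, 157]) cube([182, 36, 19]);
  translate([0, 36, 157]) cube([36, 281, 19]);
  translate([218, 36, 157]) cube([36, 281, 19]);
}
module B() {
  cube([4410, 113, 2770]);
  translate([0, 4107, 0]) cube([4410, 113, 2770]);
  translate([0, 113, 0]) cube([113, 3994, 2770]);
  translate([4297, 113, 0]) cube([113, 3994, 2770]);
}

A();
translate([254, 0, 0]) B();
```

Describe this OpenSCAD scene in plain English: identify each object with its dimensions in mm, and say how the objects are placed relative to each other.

A is a four-legged stool. The seat is a 254×353×38 mm slab whose top surface is at z = 413 mm; four square legs, each 36×36 mm in cross-section, run from the floor (z = 0) to the underside of the seat, each flush with a corner of the seat. Four stretchers, 36 mm wide and 19 mm tall, connect adjacent legs with their undersides at z = 157 mm, each running between the inner faces of the legs it joins and aligned with the legs' outer faces on the other axis.

B is the wall frame of a small rectangular building: four walls, each 2770 mm tall and 113 mm thick, enclosing a footprint 4410 mm (x) by 4220 mm (y) outside-to-outside, with no floor or roof. The front and back walls (the −y and +y sides) span the full width; the two side walls fit between them.

The house frame is against the stool's +x side, with their −y faces flush.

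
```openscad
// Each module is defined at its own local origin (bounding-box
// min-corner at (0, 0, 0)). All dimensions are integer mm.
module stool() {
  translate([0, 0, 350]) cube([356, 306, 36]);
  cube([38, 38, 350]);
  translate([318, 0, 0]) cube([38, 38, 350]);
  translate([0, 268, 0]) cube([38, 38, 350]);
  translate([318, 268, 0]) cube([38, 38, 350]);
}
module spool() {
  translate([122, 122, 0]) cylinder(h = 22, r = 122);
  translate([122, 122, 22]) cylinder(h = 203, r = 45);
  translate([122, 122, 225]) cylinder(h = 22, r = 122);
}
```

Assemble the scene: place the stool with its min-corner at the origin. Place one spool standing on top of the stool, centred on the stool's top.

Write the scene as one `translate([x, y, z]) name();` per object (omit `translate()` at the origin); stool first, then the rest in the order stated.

stool();
translate([56, 31, 386]) spool();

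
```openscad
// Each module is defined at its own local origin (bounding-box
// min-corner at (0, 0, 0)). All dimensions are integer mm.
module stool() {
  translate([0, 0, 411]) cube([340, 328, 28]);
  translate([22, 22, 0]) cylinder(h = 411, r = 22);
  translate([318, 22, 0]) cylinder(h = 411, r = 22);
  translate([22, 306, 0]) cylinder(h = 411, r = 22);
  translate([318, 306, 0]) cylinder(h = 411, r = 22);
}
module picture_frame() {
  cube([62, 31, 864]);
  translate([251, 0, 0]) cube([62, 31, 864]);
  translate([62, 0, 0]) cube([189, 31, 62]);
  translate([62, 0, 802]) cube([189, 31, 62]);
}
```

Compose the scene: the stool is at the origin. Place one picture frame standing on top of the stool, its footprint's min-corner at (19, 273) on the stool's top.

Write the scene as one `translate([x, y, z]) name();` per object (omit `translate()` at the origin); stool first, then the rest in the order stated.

stool();
translate([19, 273, 439]) picture_frame();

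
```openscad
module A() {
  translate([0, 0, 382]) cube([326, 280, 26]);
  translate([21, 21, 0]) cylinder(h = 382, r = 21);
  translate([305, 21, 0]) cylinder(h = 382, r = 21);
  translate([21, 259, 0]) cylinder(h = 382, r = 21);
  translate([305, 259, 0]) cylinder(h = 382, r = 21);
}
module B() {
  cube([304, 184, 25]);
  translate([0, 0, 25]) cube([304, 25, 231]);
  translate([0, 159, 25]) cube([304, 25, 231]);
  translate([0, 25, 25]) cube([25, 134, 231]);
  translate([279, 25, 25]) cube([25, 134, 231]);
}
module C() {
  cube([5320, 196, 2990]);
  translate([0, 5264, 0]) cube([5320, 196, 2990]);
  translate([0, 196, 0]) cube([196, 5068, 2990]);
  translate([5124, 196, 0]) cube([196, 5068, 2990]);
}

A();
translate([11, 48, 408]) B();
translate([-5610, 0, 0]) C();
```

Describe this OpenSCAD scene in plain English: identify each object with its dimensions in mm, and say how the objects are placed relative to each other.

A is a four-legged stool. The seat is a 326×280×26 mm slab whose top surface is at z = 408 mm; four round legs, each 42 mm in diameter, run from the floor (z = 0) to the underside of the seat, each leg's axis is inset half a diameter from the nearest pair of seat edges (so the leg's bounding box is flush with the corner).

B is an open-topped rectangular box: outside dimensions 304×184×256 mm, with a uniform wall and base thickness of 25 mm. The base is a full 304×184 slab on the floor; four walls sit on top of the base. The front and back walls (the −y and +y sides) span the full width; the two side walls fit between them.

C is the wall frame of a small rectangular building: four walls, each 2990 mm tall and 196 mm thick, enclosing a footprint 5320 mm (x) by 5460 mm (y) outside-to-outside, with no floor or roof. The front and back walls (the −y and +y sides) span the full width; the two side walls fit between them.

The open box is on top of the stool, centred. The house frame is on the floor beside the stool on its −x side.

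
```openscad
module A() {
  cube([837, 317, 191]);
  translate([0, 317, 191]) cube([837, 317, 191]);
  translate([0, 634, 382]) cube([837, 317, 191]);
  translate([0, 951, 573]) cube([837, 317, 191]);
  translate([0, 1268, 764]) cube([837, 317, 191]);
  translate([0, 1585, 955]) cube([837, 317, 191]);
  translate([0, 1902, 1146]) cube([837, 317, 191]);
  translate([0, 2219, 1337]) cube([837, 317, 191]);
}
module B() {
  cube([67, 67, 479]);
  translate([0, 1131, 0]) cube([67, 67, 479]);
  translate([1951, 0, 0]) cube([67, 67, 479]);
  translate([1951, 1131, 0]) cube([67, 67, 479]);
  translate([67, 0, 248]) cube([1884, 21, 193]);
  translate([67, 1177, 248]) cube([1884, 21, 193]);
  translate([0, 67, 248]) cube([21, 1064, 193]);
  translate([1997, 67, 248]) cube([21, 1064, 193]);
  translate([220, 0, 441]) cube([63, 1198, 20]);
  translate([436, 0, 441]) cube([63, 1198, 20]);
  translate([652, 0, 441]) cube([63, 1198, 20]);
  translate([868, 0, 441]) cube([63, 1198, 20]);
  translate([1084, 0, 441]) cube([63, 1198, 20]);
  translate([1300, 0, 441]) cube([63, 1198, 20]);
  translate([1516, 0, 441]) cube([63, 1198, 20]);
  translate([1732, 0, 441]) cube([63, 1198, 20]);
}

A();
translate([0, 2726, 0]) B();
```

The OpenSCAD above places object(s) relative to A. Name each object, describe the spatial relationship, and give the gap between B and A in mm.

A is a staircase. B is a bed frame. The bed frame is on the floor beside the staircase on its +y side. The gap between the bed frame and the staircase is 190 mm.

The bed frame's nearest face is 190 mm from the staircase's +y face.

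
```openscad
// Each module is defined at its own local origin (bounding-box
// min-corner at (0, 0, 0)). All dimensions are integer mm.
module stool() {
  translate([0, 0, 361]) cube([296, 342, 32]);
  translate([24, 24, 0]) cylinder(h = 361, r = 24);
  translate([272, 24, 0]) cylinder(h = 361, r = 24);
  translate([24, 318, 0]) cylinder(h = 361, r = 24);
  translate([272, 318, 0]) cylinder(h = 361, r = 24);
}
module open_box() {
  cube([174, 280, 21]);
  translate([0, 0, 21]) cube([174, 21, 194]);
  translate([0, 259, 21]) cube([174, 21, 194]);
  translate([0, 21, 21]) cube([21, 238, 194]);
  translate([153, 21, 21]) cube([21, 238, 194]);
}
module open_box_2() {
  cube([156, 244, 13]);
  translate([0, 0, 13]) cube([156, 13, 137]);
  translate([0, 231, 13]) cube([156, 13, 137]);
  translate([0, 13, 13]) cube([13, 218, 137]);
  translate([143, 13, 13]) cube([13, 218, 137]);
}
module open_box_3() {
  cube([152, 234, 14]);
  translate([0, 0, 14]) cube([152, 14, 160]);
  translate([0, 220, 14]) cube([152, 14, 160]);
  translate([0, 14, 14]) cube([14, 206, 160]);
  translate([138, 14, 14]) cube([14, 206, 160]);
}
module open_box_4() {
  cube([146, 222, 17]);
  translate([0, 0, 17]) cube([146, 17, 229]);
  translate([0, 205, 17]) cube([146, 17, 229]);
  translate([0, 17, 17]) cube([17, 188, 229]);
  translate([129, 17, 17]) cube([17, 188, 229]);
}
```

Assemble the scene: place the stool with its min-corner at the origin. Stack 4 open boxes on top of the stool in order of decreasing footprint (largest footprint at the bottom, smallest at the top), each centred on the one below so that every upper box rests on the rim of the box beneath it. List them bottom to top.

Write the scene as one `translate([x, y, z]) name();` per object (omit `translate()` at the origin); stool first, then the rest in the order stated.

stool();
translate([61, 31, 393]) open_box();
translate([70, 49, 608]) open_box_2();
translate([72, 54, 758]) open_box_3();
translate([75, 60, 932]) open_box_4();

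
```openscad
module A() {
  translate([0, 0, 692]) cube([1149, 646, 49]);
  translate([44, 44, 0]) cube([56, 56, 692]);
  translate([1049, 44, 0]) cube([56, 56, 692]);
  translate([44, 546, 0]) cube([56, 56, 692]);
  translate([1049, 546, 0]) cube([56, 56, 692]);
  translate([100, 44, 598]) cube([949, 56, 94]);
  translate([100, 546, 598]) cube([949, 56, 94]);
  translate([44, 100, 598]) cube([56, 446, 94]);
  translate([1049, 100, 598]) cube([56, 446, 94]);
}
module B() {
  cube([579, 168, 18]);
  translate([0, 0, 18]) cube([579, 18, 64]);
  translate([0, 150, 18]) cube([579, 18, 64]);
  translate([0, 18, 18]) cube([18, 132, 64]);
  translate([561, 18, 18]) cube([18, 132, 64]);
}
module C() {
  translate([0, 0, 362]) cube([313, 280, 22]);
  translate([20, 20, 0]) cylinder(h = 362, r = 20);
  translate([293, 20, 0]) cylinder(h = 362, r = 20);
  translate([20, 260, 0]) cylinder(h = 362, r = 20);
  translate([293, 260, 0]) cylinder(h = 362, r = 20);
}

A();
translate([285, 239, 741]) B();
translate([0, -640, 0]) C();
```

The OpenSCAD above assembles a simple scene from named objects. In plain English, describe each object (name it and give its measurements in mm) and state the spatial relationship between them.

A is a table with a 1149×646 mm rectangular top, 49 mm thick, top surface at z = 741 mm, supported by four 56×56 mm square legs, each inset 44 mm from the nearest pair of top edges, running from the floor. Four apron rails, 56 mm thick and 94 mm tall, run between adjacent legs with their top edges flush with the underside of the top and their outer faces flush with the legs' outer faces.

B is an open-topped rectangular box: outside dimensions 579×168×82 mm, with a uniform wall and base thickness of 18 mm. The base is a full 579×168 slab on the floor; four walls sit on top of the base. The front and back walls (the −y and +y sides) span the full width; the two side walls fit between them.

C is a four-legged stool. The seat is 313×280 mm, 22 mm thick, top at z = 384 mm. It stands on four round legs, each 40 mm in diameter, from z = 0 to the seat underside, each leg's axis is inset half a diameter from the nearest pair of seat edges (so the leg's bounding box is flush with the corner).

The open box is on top of the table, centred. The stool is on the floor beside the table on its −y side.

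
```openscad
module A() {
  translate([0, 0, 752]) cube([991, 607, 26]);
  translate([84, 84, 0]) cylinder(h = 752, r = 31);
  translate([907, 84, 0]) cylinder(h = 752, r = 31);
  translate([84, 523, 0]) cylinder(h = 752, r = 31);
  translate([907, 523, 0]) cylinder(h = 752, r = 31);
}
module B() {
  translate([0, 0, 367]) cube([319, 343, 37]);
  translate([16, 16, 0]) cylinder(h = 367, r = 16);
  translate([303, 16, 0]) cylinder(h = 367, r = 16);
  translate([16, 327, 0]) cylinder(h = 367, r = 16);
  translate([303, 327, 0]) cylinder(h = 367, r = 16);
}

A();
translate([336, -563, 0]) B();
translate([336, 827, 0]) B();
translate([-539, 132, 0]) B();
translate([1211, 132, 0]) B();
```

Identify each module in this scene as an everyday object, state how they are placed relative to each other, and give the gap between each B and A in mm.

A is a table. B is a stool. Four stools sit around the table at the −y, +y, −x, +x sides. The gap between each stool and the table is 220 mm.

Each stool's nearest face is 220 mm from the table's bounding box.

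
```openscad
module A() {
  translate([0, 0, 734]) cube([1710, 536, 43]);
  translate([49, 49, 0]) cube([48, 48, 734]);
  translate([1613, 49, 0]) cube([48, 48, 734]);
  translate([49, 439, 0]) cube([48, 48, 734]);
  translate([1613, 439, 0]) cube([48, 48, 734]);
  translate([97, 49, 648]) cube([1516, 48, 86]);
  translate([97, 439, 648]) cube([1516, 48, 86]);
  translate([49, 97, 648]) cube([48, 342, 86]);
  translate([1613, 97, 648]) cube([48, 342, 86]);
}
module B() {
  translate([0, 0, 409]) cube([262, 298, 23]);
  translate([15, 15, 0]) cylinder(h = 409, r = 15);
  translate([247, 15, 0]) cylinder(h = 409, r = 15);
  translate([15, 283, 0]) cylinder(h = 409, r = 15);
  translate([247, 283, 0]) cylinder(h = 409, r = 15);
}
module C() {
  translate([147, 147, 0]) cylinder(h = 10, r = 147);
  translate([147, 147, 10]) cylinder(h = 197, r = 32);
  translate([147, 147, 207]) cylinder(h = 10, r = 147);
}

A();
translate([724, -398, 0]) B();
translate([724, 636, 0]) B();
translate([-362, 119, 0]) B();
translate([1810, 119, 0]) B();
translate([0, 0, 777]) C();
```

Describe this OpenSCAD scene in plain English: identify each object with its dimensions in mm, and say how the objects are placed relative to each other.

A is a rectangular dining table. The top is 1710×536×43 mm with its upper surface at z = 777 mm. It stands on four 48×48 mm square legs, each inset 49 mm from the nearest pair of top edges, running from the floor to the underside of the top. Four apron rails, 48 mm thick and 86 mm tall, run between adjacent legs with their top edges flush with the underside of the top and their outer faces flush with the legs' outer faces.

B is a four-legged stool. The seat is a 262×298×23 mm slab whose top surface is at z = 432 mm; four round legs, each 30 mm in diameter, run from the floor (z = 0) to the underside of the seat, each leg's axis is inset half a diameter from the nearest pair of seat edges (so the leg's bounding box is flush with the corner).

C is a spool: two coaxial disc flanges of radius 147 mm and thickness 10 mm, joined by a core cylinder of radius 32 mm and height 197 mm. The lower flange rests on z = 0 and the three cylinders share a vertical axis.

Four stools sit around the table at the −y, +y, −x, +x sides. The spool is on top of the table.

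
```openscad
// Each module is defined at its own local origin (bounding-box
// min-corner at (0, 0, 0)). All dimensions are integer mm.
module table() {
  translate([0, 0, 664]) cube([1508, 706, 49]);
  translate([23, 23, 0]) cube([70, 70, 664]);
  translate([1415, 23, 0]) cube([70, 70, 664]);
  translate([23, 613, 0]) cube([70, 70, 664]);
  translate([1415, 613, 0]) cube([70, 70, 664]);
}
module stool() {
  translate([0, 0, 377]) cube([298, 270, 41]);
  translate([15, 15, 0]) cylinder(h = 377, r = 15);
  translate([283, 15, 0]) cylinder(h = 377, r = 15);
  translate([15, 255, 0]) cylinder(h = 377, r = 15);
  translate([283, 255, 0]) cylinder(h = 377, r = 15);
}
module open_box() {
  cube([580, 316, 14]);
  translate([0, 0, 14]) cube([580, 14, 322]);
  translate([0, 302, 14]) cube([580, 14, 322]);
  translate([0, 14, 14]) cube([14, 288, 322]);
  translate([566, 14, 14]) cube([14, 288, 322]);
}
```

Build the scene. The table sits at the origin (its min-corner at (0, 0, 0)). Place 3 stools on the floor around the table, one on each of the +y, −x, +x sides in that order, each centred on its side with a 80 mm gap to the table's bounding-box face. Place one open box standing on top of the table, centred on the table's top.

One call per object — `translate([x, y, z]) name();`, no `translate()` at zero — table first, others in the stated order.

table();
translate([605, 786, 0]) stool();
translate([-378, 218, 0]) stool();
translate([1588, 218, 0]) stool();
translate([464, 195, 713]) open_box();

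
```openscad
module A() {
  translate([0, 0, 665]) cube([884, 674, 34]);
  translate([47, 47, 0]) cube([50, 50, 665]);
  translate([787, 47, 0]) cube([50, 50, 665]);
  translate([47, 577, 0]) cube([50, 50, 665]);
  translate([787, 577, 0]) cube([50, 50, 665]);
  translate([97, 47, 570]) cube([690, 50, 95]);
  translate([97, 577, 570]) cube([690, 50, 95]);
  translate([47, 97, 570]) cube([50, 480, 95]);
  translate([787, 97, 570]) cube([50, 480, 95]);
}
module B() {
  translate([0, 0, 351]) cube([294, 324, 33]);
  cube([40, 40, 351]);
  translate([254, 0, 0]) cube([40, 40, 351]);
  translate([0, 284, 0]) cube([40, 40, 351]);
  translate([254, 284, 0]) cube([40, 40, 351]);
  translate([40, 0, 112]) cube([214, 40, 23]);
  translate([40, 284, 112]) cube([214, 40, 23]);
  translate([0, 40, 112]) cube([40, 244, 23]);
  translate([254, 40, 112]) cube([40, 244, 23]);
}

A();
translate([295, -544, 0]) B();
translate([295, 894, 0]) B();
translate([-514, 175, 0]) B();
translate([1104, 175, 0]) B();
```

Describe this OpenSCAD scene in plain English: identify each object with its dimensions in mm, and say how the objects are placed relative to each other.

A is a table: top 884 mm (x) × 674 mm (y), 34 mm thick, upper face at z = 699 mm, on four 50×50 mm square legs, each inset 47 mm from the nearest pair of top edges, running from z = 0 to the bottom of the top. Four apron rails, 50 mm thick and 95 mm tall, run between adjacent legs with their top edges flush with the underside of the top and their outer faces flush with the legs' outer faces.

B is a simple wooden stool: a rectangular seat 294 mm (x) by 324 mm (y), 33 mm thick, top face at z = 384 mm, on four square legs, each 40×40 mm in cross-section. The legs rest on z = 0, each flush with a corner of the seat. Four stretchers, 40 mm wide and 23 mm tall, connect adjacent legs with their undersides at z = 112 mm, each running between the inner faces of the legs it joins and aligned with the legs' outer faces on the other axis.

Four stools sit around the table at the −y, +y, −x, +x sides.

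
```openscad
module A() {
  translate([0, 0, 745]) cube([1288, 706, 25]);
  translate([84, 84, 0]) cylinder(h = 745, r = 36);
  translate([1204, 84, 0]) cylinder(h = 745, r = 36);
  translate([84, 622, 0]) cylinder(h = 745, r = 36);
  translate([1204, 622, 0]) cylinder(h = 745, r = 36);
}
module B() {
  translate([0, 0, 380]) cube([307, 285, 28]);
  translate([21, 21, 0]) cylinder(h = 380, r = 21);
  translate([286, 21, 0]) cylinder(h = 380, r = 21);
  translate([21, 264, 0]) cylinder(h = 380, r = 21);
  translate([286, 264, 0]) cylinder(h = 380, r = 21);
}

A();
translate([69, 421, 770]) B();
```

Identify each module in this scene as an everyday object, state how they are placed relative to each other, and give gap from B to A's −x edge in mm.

The stool's min-x is at 69; the table's min-x is 0; gap = 69 mm.

A is a table. B is a stool. The stool is on top of the table. The gap from the stool to the table's −x edge is 69 mm.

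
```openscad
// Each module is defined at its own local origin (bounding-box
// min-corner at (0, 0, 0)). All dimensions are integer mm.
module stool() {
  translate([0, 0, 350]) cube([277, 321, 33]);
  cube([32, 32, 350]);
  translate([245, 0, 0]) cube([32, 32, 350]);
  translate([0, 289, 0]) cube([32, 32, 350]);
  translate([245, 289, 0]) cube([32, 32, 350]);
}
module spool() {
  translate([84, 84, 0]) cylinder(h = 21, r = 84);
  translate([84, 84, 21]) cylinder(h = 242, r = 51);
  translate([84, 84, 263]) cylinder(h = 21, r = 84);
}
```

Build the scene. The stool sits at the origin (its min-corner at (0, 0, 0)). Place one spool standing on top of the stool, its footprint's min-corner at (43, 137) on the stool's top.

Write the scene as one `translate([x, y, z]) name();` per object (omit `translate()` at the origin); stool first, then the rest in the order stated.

stool();
translate([43, 137, 383]) spool();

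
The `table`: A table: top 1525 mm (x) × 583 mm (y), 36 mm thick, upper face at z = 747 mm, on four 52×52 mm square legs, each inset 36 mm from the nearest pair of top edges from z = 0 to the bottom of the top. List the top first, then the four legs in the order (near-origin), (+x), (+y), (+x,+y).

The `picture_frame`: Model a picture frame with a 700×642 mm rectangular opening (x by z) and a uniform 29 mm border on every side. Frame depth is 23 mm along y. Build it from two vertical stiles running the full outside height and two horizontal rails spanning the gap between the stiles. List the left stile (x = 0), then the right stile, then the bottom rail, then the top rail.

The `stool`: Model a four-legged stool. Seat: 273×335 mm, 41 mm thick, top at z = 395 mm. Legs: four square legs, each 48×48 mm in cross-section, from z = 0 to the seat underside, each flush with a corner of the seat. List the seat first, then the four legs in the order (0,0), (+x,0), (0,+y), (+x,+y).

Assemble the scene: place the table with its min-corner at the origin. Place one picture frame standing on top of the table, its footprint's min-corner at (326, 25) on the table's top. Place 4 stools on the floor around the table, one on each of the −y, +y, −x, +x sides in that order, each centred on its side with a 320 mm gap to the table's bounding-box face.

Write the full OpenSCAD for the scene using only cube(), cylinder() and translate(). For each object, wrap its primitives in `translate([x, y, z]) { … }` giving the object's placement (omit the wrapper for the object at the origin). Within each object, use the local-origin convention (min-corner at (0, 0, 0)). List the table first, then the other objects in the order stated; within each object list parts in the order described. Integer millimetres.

translate([0, 0, 711]) cube([1525, 583, 36]);
translate([36, 36, 0]) cube([52, 52, 711]);
translate([1437, 36, 0]) cube([52, 52, 711]);
translate([36, 495, 0]) cube([52, 52, 711]);
translate([1437, 495, 0]) cube([52, 52, 711]);
translate([326, 25, 747]) {
  cube([29, 23, 700]);
  translate([729, 0, 0]) cube([29, 23, 700]);
  translate([29, 0, 0]) cube([700, 23, 29]);
  translate([29, 0, 671]) cube([700, 23, 29]);
}
translate([626, -655, 0]) {
  translate([0, 0, 354]) cube([273, 335, 41]);
  cube([48, 48, 354]);
  translate([225, 0, 0]) cube([48, 48, 354]);
  translate([0, 287, 0]) cube([48, 48, 354]);
  translate([225, 287, 0]) cube([48, 48, 354]);
}
translate([626, 903, 0]) {
  translate([0, 0, 354]) cube([273, 335, 41]);
  cube([48, 48, 354]);
  translate([225, 0, 0]) cube([48, 48, 354]);
  translate([0, 287, 0]) cube([48, 48, 354]);
  translate([225, 287, 0]) cube([48, 48, 354]);
}
translate([-593, 124, 0]) {
  translate([0, 0, 354]) cube([273, 335, 41]);
  cube([48, 48, 354]);
  translate([225, 0, 0]) cube([48, 48, 354]);
  translate([0, 287, 0]) cube([48, 48, 354]);
  translate([225, 287, 0]) cube([48, 48, 354]);
}
translate([1845, 124, 0]) {
  translate([0, 0, 354]) cube([273, 335, 41]);
  cube([48, 48, 354]);
  translate([225, 0, 0]) cube([48, 48, 354]);
  translate([0, 287, 0]) cube([48, 48, 354]);
  translate([225, 287, 0]) cube([48, 48, 354]);
}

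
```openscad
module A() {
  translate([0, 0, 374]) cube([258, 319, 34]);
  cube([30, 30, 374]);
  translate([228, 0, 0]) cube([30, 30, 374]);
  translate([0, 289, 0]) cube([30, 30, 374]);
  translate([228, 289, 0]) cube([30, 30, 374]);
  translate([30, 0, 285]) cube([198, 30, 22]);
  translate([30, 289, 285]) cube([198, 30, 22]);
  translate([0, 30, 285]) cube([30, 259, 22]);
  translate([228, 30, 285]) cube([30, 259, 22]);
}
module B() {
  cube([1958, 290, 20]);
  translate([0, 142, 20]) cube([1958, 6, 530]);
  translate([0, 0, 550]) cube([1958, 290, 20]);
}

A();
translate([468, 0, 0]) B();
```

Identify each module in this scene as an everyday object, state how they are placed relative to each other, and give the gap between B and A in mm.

The I-beam's nearest face is 210 mm from the stool's +x face.

A is a stool. B is an I-beam. The I-beam is on the floor beside the stool on its +x side. The gap between the I-beam and the stool is 210 mm.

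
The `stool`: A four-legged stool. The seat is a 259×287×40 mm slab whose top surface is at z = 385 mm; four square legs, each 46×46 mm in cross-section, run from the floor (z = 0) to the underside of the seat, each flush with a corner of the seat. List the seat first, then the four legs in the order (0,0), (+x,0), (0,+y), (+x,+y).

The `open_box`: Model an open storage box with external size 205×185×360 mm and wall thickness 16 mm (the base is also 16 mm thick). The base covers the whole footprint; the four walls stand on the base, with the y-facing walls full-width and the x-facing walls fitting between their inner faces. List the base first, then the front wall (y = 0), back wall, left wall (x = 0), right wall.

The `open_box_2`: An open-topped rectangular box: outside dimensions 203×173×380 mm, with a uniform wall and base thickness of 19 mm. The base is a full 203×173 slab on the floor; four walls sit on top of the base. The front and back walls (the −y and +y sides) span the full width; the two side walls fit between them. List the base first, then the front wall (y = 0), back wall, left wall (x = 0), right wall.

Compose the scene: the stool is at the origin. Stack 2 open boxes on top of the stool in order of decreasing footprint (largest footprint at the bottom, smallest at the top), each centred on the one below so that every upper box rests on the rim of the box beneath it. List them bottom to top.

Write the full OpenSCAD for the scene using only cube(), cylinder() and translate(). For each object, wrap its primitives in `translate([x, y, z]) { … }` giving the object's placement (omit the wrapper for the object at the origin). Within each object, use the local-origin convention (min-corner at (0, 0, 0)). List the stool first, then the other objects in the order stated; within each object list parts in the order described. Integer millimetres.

translate([0, 0, 345]) cube([259, 287, 40]);
cube([46, 46, 345]);
translate([213, 0, 0]) cube([46, 46, 345]);
translate([0, 241, 0]) cube([46, 46, 345]);
translate([213, 241, 0]) cube([46, 46, 345]);
translate([27, 51, 385]) {
  cube([205, 185, 16]);
  translate([0, 0, 16]) cube([205, 16, 344]);
  translate([0, 169, 16]) cube([205, 16, 344]);
  translate([0, 16, 16]) cube([16, 153, 344]);
  translate([189, 16, 16]) cube([16, 153, 344]);
}
translate([28, 57, 745]) {
  cube([203, 173, 19]);
  translate([0, 0, 19]) cube([203, 19, 361]);
  translate([0, 154, 19]) cube([203, 19, 361]);
  translate([0, 19, 19]) cube([19, 135, 361]);
  translate([184, 19, 19]) cube([19, 135, 361]);
}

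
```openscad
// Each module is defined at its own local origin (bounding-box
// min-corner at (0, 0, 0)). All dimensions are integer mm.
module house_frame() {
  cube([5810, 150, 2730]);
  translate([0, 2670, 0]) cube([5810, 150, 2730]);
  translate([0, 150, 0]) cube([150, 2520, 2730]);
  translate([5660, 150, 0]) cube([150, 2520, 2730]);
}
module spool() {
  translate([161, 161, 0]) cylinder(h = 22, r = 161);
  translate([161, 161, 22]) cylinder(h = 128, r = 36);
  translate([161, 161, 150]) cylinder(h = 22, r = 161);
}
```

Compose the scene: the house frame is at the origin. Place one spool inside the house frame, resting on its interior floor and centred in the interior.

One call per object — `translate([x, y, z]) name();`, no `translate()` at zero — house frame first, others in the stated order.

house_frame();
translate([2744, 1249, 0]) spool();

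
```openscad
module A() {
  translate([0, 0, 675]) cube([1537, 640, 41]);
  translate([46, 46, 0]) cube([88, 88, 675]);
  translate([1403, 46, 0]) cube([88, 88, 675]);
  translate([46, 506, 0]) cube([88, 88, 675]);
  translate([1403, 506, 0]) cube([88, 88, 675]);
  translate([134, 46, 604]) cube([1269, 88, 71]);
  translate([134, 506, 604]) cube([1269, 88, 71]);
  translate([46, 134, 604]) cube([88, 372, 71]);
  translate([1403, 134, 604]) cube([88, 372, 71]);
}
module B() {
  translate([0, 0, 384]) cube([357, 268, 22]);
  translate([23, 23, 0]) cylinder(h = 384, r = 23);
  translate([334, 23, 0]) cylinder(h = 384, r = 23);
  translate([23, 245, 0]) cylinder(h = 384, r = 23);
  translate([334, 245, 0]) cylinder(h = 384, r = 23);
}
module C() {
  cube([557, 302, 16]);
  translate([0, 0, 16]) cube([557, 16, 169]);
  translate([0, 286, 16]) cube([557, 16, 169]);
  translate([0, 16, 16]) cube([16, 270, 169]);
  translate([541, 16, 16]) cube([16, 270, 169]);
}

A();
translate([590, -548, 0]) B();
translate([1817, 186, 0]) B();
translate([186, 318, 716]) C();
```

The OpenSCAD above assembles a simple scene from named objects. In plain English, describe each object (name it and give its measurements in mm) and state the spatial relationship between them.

A is a rectangular dining table. The top is 1537×640×41 mm with its upper surface at z = 716 mm. It stands on four 88×88 mm square legs, each inset 46 mm from the nearest pair of top edges, running from the floor to the underside of the top. Four apron rails, 88 mm thick and 71 mm tall, run between adjacent legs with their top edges flush with the underside of the top and their outer faces flush with the legs' outer faces.

B is a four-legged stool. The seat is a 357×268×22 mm slab whose top surface is at z = 406 mm; four round legs, each 46 mm in diameter, run from the floor (z = 0) to the underside of the seat, each leg's axis is inset half a diameter from the nearest pair of seat edges (so the leg's bounding box is flush with the corner).

C is an open storage box with external size 557×302×185 mm and wall thickness 16 mm (the base is also 16 mm thick). The base covers the whole footprint; the four walls stand on the base, with the y-facing walls full-width and the x-facing walls fitting between their inner faces.

Two stools sit around the table at the −y, +x sides. The open box is on top of the table.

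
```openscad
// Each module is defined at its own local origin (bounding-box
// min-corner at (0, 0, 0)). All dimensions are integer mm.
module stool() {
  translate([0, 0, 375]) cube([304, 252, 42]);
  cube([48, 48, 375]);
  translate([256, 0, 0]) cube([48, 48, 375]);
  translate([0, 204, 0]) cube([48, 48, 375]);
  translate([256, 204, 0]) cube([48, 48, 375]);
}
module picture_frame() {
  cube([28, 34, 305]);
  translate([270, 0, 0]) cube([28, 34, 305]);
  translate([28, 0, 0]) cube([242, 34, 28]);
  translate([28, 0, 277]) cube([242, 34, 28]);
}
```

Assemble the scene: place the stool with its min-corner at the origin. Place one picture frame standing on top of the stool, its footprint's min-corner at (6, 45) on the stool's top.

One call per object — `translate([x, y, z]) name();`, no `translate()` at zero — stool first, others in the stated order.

stool();
translate([6, 45, 417]) picture_frame();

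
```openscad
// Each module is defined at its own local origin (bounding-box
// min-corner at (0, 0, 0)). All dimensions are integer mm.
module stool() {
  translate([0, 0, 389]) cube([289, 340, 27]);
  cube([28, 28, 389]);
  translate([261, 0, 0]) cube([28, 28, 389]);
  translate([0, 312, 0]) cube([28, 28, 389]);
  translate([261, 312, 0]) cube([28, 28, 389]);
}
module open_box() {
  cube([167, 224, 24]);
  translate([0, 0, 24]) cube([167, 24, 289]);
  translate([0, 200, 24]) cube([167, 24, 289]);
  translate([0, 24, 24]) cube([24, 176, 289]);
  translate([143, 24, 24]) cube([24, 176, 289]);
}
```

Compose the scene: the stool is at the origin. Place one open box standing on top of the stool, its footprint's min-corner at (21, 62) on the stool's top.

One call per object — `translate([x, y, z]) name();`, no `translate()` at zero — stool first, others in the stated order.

stool();
translate([21, 62, 416]) open_box();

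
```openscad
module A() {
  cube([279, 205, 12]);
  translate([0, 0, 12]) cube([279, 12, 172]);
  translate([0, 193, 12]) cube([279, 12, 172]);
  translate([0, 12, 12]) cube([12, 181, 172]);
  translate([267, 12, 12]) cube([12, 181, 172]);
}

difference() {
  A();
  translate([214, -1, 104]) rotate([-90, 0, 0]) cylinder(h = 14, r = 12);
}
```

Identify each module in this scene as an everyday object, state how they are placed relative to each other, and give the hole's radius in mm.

The subtracted cylinder has r = 12 mm.

A is an open box. The open box has a circular hole through its front wall. The hole's radius is 12 mm.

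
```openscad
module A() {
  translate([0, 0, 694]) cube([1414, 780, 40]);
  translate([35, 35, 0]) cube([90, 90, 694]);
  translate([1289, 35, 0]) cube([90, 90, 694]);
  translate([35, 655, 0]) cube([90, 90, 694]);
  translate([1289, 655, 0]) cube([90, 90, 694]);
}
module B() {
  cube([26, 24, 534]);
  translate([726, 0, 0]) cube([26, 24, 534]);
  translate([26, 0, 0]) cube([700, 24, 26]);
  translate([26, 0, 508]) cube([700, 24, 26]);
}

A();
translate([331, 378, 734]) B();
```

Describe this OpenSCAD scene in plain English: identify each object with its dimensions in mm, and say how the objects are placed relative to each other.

A is a table with a 1414×780 mm rectangular top, 40 mm thick, top surface at z = 734 mm, supported by four 90×90 mm square legs, each inset 35 mm from the nearest pair of top edges, running from the floor.

B is a picture frame with a 700×482 mm rectangular opening (x by z) and a uniform 26 mm border on every side. Frame depth is 24 mm along y. It is built from two vertical stiles running the full outside height and two horizontal rails spanning the gap between the stiles.

The picture frame is on top of the table, centred.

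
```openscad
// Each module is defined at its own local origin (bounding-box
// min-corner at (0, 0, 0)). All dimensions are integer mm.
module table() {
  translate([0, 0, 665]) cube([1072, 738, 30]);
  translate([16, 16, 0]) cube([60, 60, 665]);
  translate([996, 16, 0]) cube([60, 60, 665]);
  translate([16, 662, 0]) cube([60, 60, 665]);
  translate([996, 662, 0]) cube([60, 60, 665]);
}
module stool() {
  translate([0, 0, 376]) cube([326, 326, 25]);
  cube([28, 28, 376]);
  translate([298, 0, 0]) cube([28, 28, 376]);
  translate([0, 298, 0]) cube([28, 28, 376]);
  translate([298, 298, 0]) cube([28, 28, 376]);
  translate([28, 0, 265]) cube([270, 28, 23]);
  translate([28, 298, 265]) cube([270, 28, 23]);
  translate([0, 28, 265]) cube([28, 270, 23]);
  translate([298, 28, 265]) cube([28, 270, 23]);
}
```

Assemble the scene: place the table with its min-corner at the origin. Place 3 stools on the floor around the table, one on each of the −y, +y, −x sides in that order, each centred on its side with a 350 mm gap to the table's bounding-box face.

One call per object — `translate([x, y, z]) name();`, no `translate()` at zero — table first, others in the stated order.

table();
translate([373, -676, 0]) stool();
translate([373, 1088, 0]) stool();
translate([-676, 206, 0]) stool();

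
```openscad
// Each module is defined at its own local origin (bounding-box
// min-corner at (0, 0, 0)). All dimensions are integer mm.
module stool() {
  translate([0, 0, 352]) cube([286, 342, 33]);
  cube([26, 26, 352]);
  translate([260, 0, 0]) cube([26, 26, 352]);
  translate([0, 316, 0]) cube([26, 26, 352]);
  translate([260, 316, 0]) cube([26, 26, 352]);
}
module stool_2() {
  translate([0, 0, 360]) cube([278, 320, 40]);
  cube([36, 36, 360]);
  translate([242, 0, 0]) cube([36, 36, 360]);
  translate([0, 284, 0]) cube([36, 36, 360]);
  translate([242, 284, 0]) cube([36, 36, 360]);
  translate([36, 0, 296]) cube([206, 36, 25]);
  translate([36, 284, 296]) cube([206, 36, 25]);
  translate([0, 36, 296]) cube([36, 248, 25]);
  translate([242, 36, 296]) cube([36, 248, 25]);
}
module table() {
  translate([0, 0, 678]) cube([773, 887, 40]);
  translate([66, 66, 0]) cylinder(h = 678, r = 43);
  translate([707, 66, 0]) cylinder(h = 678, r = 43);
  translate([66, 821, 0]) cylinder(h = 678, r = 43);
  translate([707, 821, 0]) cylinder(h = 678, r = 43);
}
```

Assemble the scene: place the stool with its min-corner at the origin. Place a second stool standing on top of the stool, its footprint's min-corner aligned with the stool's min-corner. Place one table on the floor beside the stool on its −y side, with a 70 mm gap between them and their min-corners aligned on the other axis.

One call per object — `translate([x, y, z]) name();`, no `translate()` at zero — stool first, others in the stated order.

stool();
translate([0, 0, 385]) stool_2();
translate([0, -957, 0]) table();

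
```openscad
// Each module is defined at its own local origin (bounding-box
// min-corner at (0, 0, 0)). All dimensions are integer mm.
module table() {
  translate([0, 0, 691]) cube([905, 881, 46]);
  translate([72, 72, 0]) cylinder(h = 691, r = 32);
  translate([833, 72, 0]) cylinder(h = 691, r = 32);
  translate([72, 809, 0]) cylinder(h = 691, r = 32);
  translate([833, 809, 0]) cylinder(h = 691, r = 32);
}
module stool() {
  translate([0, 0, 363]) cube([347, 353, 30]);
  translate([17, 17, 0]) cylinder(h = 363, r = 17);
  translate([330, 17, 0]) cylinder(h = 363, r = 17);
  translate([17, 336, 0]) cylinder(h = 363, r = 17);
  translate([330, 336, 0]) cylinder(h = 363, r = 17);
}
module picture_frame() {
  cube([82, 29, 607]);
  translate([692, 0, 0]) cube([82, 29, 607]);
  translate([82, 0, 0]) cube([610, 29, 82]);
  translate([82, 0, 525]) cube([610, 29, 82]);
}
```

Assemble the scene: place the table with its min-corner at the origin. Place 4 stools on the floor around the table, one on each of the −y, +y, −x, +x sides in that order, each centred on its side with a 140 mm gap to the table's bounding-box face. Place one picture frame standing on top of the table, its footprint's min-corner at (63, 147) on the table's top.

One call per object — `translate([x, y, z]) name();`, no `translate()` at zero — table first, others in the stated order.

table();
translate([279, -493, 0]) stool();
translate([279, 1021, 0]) stool();
translate([-487, 264, 0]) stool();
translate([1045, 264, 0]) stool();
translate([63, 147, 737]) picture_frame();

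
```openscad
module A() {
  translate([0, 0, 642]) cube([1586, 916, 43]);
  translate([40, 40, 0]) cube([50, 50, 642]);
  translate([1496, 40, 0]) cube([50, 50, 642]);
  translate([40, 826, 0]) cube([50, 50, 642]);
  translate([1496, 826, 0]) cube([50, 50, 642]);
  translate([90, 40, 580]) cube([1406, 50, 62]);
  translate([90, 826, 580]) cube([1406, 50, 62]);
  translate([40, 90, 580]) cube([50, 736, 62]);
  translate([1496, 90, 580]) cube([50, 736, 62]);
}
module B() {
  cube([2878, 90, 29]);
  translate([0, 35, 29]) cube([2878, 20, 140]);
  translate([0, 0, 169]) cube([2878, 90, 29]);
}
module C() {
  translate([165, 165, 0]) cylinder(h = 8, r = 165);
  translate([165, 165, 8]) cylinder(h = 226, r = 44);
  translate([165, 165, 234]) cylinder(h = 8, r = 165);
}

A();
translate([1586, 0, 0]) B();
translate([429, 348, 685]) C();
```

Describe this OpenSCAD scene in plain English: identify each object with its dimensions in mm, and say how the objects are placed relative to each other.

A is a table with a 1586×916 mm rectangular top, 43 mm thick, top surface at z = 685 mm, supported by four 50×50 mm square legs, each inset 40 mm from the nearest pair of top edges, running from the floor. Four apron rails, 50 mm thick and 62 mm tall, run between adjacent legs with their top edges flush with the underside of the top and their outer faces flush with the legs' outer faces.

B is an I-beam lying along x, 2878 mm long. Overall section height 198 mm. Two flanges 90 mm wide (y) and 29 mm thick, one on the floor and one at the top; a web 20 mm thick runs between them, centred on the flange width.

C is a spool: two coaxial disc flanges of radius 165 mm and thickness 8 mm, joined by a core cylinder of radius 44 mm and height 226 mm. The lower flange rests on z = 0 and the three cylinders share a vertical axis.

The I-beam is against the table's +x side, with their −y faces flush. The spool is on top of the table.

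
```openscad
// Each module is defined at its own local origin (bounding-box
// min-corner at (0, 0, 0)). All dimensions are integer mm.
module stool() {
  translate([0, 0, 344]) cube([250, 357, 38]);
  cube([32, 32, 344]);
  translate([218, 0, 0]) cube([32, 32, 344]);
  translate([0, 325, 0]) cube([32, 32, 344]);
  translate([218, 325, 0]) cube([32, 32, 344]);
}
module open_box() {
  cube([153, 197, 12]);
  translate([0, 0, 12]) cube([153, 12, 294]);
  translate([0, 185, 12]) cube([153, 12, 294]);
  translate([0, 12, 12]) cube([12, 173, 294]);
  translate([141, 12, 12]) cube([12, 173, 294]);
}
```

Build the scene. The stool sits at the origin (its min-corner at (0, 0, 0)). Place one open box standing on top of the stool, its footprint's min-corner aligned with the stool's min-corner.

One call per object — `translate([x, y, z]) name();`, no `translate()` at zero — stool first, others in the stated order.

stool();
translate([0, 0, 382]) open_box();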